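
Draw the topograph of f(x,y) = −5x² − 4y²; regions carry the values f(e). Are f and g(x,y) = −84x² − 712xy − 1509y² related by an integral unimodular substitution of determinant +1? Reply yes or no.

D₁ = -80, D₂ = -80
f is negative-definite; reduce −f:
−f: flip: (5,0,4)→(4,0,5)
−f: reduced (well bottom): (4,0,5) with a≤c, −a<b≤a
flip sign back: reduced form of f is (-4,0,-5)
g is negative-definite; reduce −g:
−g: translate: b→40 (≡712 mod 168), so (84,712,1509)→(84,40,5)
−g: flip: (84,40,5)→(5,-40,84)
−g: translate: b→0 (≡-40 mod 10), so (5,-40,84)→(5,0,4)
−g: flip: (5,0,4)→(4,0,5)
−g: reduced (well bottom): (4,0,5) with a≤c, −a<b≤a
flip sign back: reduced form of g is (-4,0,-5)
reduced forms (-4, 0, -5) vs (-4, 0, -5) ⇒ equivalent

yes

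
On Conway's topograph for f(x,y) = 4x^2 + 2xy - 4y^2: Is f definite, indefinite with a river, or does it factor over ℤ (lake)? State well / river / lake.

D = b²−4ac = 2² − 4·4·(-4) = 68
D > 0 non-square ⇒ indefinite ⇒ periodic river

river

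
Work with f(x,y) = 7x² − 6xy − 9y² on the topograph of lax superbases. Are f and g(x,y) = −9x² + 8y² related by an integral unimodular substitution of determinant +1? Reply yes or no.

D₁ = 288, D₂ = 288
river cycle of f (length 6): (-9, 6, 7), (7, 8, -8), (-8, 8, 7), (7, 6, -9), (-9, 12, 4), (4, 12, -9)
river cycle of g (length 2): (8, 16, -1), (-1, 16, 8)
cycles differ ⇒ inequivalent

no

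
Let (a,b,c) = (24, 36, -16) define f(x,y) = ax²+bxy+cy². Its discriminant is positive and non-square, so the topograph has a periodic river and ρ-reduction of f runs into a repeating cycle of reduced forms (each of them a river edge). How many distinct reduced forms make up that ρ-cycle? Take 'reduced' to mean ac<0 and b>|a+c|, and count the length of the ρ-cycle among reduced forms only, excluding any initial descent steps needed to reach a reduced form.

D = 2832, ⌊√D⌋ = 53
river: ρ → (-16,28,32)
river: ρ → (32,36,-12)
river: ρ → (-12,36,32)
river: ρ → (32,28,-16)
river: ρ → (-16,36,24)
river: ρ → (24,12,-28)
river: ρ → (-28,44,8)
river: ρ → (8,52,-4)
river: ρ → (-4,52,8)
river: ρ → (8,44,-28)
river: ρ → (-28,12,24)
river: ρ → (24,36,-16)
ρ-cycle length = 12 (tail of 0 descent steps not counted)

12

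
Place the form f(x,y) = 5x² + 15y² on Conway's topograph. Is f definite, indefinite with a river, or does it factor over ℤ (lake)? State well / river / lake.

D = b²−4ac = 0² − 4·5·15 = -300
D < 0 ⇒ definite ⇒ every region one sign ⇒ single well

well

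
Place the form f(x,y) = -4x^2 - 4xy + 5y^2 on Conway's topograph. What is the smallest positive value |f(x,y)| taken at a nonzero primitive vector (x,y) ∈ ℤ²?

descent: ρ → (5,4,-4)  [lands on river]
river: ρ → (-4,4,5)
river: ρ → (5,6,-3)
river: ρ → (-3,6,5)
closes: descent 1, river 4
min |a| on river = 3

3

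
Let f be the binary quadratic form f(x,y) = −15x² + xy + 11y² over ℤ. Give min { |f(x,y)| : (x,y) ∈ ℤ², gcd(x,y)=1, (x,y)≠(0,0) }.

descent: ρ → (11,21,-5)  [lands on river]
river: ρ → (-5,19,15)
river: ρ → (15,11,-9)
river: ρ → (-9,25,1)
river: ρ → (1,25,-9)
river: ρ → (-9,11,15)
river: ρ → (15,19,-5)
river: ρ → (-5,21,11)
river: ρ → (11,23,-3)
river: ρ → (-3,25,3)
river: ρ → (3,23,-11)
river: ρ → (-11,21,5)
river: ρ → (5,19,-15)
river: ρ → (-15,11,9)
river: ρ → (9,25,-1)
river: ρ → (-1,25,9)
river: ρ → (9,11,-15)
river: ρ → (-15,19,5)
river: ρ → (5,21,-11)
river: ρ → (-11,23,3)
river: ρ → (3,25,-3)
river: ρ → (-3,23,11)
closes: descent 1, river 22
min |a| on river = 1

1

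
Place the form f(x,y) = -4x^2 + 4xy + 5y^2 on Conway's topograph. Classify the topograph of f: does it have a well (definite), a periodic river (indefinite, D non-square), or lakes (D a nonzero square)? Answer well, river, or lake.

D = b²−4ac = 4² − 4·(-4)·5 = 96
D > 0 non-square ⇒ indefinite ⇒ periodic river

river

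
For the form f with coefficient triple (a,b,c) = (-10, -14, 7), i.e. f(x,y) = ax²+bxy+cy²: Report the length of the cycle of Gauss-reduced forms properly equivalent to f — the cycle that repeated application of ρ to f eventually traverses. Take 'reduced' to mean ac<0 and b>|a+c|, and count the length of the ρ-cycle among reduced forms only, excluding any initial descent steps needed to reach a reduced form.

D = 476, ⌊√D⌋ = 21
descent: ρ → (7,14,-10)  [lands on river]
river: ρ → (-10,6,11)
river: ρ → (11,16,-5)
river: ρ → (-5,14,14)
river: ρ → (14,14,-5)
river: ρ → (-5,16,11)
river: ρ → (11,6,-10)
river: ρ → (-10,14,7)
ρ-cycle length = 8 (tail of 1 descent step not counted)

8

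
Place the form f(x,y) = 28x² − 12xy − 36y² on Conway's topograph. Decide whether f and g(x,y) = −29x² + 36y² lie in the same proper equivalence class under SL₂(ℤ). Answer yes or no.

D₁ = 4176, D₂ = 4176
river cycle of f (length 8): (-36, 12, 28), (28, 44, -20), (-20, 36, 36), (36, 36, -20), (-20, 44, 28), (28, 12, -36), (-36, 60, 4), (4, 60, -36)
river cycle of g (length 14): (-29, 58, 7), (7, 54, -45), (-45, 36, 16), (16, 60, -9), (-9, 48, 52), (52, 56, -5), (-5, 64, 4), (4, 64, -5), (-5, 56, 52), (52, 48, -9), … (4 more)
cycles differ ⇒ inequivalent

no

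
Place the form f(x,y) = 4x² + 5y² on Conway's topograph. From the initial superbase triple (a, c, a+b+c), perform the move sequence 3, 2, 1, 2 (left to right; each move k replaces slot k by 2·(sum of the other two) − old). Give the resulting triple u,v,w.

start (4,5,9) = (f(1,0),f(0,1),f(1,1))
replace slot 3: 2·(4+5) − 9 = 9 → (4,5,9)
replace slot 2: 2·(4+9) − 5 = 21 → (4,21,9)
replace slot 1: 2·(21+9) − 4 = 56 → (56,21,9)
replace slot 2: 2·(56+9) − 21 = 109 → (56,109,9)

56,109,9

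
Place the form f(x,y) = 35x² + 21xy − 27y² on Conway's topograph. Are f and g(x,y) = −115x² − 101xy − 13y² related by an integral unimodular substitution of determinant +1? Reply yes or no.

D₁ = 4221, D₂ = 4221
river cycle of f (length 6): (-27, 33, 29), (29, 25, -31), (-31, 37, 23), (23, 55, -13), (-13, 49, 35), (35, 21, -27)
river cycle of g (length 6): (-13, 49, 35), (35, 21, -27), (-27, 33, 29), (29, 25, -31), (-31, 37, 23), (23, 55, -13)
cycles coincide ⇒ equivalent

yes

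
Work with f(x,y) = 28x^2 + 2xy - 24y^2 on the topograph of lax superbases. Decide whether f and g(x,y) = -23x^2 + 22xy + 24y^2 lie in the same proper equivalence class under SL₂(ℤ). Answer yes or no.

D₁ = 2692, D₂ = 2692
river cycle of f (length 58): (-24, 46, 6), (6, 50, -8), (-8, 46, 18), (18, 26, -28), (-28, 30, 16), (16, 34, -24), (-24, 14, 26), (26, 38, -12), (-12, 34, 32), (32, 30, -14), … (48 more)
river cycle of g (length 62): (24, 26, -21), (-21, 16, 29), (29, 42, -8), (-8, 38, 39), (39, 40, -7), (-7, 44, 27), (27, 10, -24), (-24, 38, 13), (13, 40, -21), (-21, 44, 9), … (52 more)
cycles differ ⇒ inequivalent

no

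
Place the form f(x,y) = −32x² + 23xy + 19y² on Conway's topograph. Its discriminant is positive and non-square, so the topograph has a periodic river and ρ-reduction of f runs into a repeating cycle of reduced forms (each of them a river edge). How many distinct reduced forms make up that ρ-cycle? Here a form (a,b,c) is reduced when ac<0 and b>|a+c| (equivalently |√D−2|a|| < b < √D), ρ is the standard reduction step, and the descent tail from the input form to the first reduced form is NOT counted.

D = 2961, ⌊√D⌋ = 54
river: ρ → (19,53,-2)
river: ρ → (-2,51,45)
river: ρ → (45,39,-8)
river: ρ → (-8,41,40)
river: ρ → (40,39,-9)
river: ρ → (-9,51,10)
river: ρ → (10,49,-14)
river: ρ → (-14,35,31)
river: ρ → (31,27,-18)
river: ρ → (-18,45,13)
river: ρ → (13,33,-36)
river: ρ → (-36,39,10)
river: ρ → (10,41,-32)
river: ρ → (-32,23,19)
ρ-cycle length = 14 (tail of 0 descent steps not counted)

14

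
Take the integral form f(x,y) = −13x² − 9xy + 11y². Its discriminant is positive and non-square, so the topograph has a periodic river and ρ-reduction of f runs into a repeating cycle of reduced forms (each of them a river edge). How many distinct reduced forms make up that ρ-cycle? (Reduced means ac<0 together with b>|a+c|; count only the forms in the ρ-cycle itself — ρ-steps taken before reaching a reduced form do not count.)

D = 653, ⌊√D⌋ = 25
descent: ρ → (11,9,-13)  [lands on river]
river: ρ → (-13,17,7)
river: ρ → (7,25,-1)
river: ρ → (-1,25,7)
river: ρ → (7,17,-13)
river: ρ → (-13,9,11)
river: ρ → (11,13,-11)
river: ρ → (-11,9,13)
river: ρ → (13,17,-7)
river: ρ → (-7,25,1)
river: ρ → (1,25,-7)
river: ρ → (-7,17,13)
river: ρ → (13,9,-11)
river: ρ → (-11,13,11)
ρ-cycle length = 14 (tail of 1 descent step not counted)

14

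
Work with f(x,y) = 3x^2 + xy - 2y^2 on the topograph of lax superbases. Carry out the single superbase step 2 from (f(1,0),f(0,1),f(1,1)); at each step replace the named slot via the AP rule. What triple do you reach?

start (3,-2,2) = (f(1,0),f(0,1),f(1,1))
replace slot 2: 2·(3+2) − (-2) = 12 → (3,12,2)

3,12,2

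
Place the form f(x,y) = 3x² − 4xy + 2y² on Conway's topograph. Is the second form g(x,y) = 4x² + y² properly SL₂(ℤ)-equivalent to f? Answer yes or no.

D₁ = -8, D₂ = -16
discriminants differ ⇒ not SL₂(ℤ)-equivalent

no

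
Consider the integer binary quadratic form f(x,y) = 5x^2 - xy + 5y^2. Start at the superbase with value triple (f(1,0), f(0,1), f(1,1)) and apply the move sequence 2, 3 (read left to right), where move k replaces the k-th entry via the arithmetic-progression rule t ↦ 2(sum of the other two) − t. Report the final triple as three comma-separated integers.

start (5,5,9) = (f(1,0),f(0,1),f(1,1))
replace slot 2: 2·(5+9) − 5 = 23 → (5,23,9)
replace slot 3: 2·(5+23) − 9 = 47 → (5,23,47)

5,23,47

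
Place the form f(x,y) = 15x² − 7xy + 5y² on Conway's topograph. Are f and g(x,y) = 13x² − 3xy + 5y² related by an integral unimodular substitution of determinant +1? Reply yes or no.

D₁ = -251, D₂ = -251
f: flip: (15,-7,5)→(5,7,15)
f: translate: b→-3 (≡7 mod 10), so (5,7,15)→(5,-3,13)
f: reduced (well bottom): (5,-3,13) with a≤c, −a<b≤a
g: flip: (13,-3,5)→(5,3,13)
g: reduced (well bottom): (5,3,13) with a≤c, −a<b≤a
reduced forms (5, -3, 13) vs (5, 3, 13) ⇒ inequivalent

no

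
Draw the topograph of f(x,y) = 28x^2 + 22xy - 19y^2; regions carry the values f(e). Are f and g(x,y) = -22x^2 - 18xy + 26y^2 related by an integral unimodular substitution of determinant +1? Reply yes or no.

D₁ = 2612, D₂ = 2612
river cycle of f (length 38): (-19, 16, 31), (31, 46, -4), (-4, 50, 7), (7, 48, -11), (-11, 40, 23), (23, 6, -28), (-28, 50, 1), (1, 50, -28), (-28, 6, 23), (23, 40, -11), … (28 more)
river cycle of g (length 14): (26, 18, -22), (-22, 26, 22), (22, 18, -26), (-26, 34, 14), (14, 50, -2), (-2, 50, 14), (14, 34, -26), (-26, 18, 22), (22, 26, -22), (-22, 18, 26), … (4 more)
cycles differ ⇒ inequivalent

no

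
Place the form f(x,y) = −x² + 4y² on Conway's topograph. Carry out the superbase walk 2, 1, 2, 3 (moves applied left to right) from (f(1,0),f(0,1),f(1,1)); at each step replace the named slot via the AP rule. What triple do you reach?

start (-1,4,3) = (f(1,0),f(0,1),f(1,1))
replace slot 2: 2·((-1)+3) − 4 = 0 → (-1,0,3)
replace slot 1: 2·(0+3) − (-1) = 7 → (7,0,3)
replace slot 2: 2·(7+3) − 0 = 20 → (7,20,3)
replace slot 3: 2·(7+20) − 3 = 51 → (7,20,51)

7,20,51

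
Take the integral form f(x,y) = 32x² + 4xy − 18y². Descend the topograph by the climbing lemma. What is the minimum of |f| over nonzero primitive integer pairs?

descent: ρ → (-18,32,18)  [lands on river]
river: ρ → (18,40,-10)
river: ρ → (-10,40,18)
river: ρ → (18,32,-18)
river: ρ → (-18,40,10)
river: ρ → (10,40,-18)
closes: descent 1, river 6
min |a| on river = 10

10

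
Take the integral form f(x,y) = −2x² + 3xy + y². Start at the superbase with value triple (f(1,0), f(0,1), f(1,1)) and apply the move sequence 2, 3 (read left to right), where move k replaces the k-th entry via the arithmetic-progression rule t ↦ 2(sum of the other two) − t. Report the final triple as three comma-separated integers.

start (-2,1,2) = (f(1,0),f(0,1),f(1,1))
replace slot 2: 2·((-2)+2) − 1 = -1 → (-2,-1,2)
replace slot 3: 2·((-2)+(-1)) − 2 = -8 → (-2,-1,-8)

-2,-1,-8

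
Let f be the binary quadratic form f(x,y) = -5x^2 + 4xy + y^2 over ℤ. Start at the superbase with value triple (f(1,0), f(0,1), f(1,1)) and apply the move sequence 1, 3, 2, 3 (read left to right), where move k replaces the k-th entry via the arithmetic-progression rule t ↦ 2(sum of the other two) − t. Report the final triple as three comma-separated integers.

start (-5,1,0) = (f(1,0),f(0,1),f(1,1))
replace slot 1: 2·(1+0) − (-5) = 7 → (7,1,0)
replace slot 3: 2·(7+1) − 0 = 16 → (7,1,16)
replace slot 2: 2·(7+16) − 1 = 45 → (7,45,16)
replace slot 3: 2·(7+45) − 16 = 88 → (7,45,88)

7,45,88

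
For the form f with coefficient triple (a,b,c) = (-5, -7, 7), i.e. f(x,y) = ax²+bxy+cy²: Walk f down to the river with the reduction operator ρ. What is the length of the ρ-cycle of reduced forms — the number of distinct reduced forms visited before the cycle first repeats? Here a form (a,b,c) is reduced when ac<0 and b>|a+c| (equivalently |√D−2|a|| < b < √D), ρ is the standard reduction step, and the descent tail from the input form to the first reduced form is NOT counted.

D = 189, ⌊√D⌋ = 13
descent: ρ → (7,7,-5)  [lands on river]
river: ρ → (-5,13,1)
river: ρ → (1,13,-5)
river: ρ → (-5,7,7)
ρ-cycle length = 4 (tail of 1 descent step not counted)

4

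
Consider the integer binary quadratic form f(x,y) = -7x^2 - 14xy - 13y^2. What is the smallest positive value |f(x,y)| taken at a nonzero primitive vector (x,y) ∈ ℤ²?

translate: b→0 (≡14 mod 14), so (7,14,13)→(7,0,6)
flip: (7,0,6)→(6,0,7)
reduced (well bottom): (6,0,7) with a≤c, −a<b≤a
well minimum |f| = |-6| = 6 (negative-definite)

6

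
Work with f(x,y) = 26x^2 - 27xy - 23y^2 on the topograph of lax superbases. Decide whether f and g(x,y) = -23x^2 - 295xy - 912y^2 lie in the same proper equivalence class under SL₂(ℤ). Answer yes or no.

D₁ = 3121, D₂ = 3121
river cycle of f (length 38): (-23, 27, 26), (26, 25, -24), (-24, 23, 27), (27, 31, -20), (-20, 49, 9), (9, 41, -40), (-40, 39, 10), (10, 41, -36), (-36, 31, 15), (15, 29, -38), … (28 more)
river cycle of g (length 38): (-23, 27, 26), (26, 25, -24), (-24, 23, 27), (27, 31, -20), (-20, 49, 9), (9, 41, -40), (-40, 39, 10), (10, 41, -36), (-36, 31, 15), (15, 29, -38), … (28 more)
cycles coincide ⇒ equivalent

yes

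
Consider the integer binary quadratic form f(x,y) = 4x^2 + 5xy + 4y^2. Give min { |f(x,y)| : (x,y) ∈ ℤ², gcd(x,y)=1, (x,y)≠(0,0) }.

translate: b→-3 (≡5 mod 8), so (4,5,4)→(4,-3,3)
flip: (4,-3,3)→(3,3,4)
reduced (well bottom): (3,3,4) with a≤c, −a<b≤a
well minimum = a = 3

3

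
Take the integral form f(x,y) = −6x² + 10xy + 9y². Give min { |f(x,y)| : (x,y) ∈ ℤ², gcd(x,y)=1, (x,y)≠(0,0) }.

river: ρ → (9,8,-7)
river: ρ → (-7,6,10)
river: ρ → (10,14,-3)
river: ρ → (-3,16,5)
river: ρ → (5,14,-6)
river: ρ → (-6,10,9)
closes: descent 0, river 6
min |a| on river = 3

3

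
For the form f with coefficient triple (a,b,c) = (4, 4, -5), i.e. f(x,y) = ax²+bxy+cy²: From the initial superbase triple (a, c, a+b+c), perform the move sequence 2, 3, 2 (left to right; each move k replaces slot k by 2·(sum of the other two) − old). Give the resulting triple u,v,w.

start (4,-5,3) = (f(1,0),f(0,1),f(1,1))
replace slot 2: 2·(4+3) − (-5) = 19 → (4,19,3)
replace slot 3: 2·(4+19) − 3 = 43 → (4,19,43)
replace slot 2: 2·(4+43) − 19 = 75 → (4,75,43)

4,75,43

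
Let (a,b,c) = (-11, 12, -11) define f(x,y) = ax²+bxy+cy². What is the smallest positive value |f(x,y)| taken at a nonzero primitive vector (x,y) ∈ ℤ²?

translate: b→10 (≡-12 mod 22), so (11,-12,11)→(11,10,10)
flip: (11,10,10)→(10,-10,11)
translate: b→10 (≡-10 mod 20), so (10,-10,11)→(10,10,11)
reduced (well bottom): (10,10,11) with a≤c, −a<b≤a
well minimum |f| = |-10| = 10 (negative-definite)

10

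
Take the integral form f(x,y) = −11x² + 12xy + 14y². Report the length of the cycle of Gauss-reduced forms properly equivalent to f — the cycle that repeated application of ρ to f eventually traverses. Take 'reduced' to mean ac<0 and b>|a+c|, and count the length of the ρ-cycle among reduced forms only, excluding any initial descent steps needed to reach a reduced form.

D = 760, ⌊√D⌋ = 27
river: ρ → (14,16,-9)
river: ρ → (-9,20,10)
river: ρ → (10,20,-9)
river: ρ → (-9,16,14)
river: ρ → (14,12,-11)
river: ρ → (-11,10,15)
river: ρ → (15,20,-6)
river: ρ → (-6,16,21)
river: ρ → (21,26,-1)
river: ρ → (-1,26,21)
river: ρ → (21,16,-6)
river: ρ → (-6,20,15)
river: ρ → (15,10,-11)
river: ρ → (-11,12,14)
ρ-cycle length = 14 (tail of 0 descent steps not counted)

14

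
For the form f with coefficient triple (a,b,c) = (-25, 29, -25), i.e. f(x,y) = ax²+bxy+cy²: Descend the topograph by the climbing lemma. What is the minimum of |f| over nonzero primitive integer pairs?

translate: b→21 (≡-29 mod 50), so (25,-29,25)→(25,21,21)
flip: (25,21,21)→(21,-21,25)
translate: b→21 (≡-21 mod 42), so (21,-21,25)→(21,21,25)
reduced (well bottom): (21,21,25) with a≤c, −a<b≤a
well minimum |f| = |-21| = 21 (negative-definite)

21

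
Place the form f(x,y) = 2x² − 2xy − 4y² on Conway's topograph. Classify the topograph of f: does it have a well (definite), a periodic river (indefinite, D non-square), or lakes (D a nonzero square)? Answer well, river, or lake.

D = b²−4ac = (-2)² − 4·2·(-4) = 36
D = 6² is a perfect square ⇒ form factors over ℤ ⇒ lakes

lake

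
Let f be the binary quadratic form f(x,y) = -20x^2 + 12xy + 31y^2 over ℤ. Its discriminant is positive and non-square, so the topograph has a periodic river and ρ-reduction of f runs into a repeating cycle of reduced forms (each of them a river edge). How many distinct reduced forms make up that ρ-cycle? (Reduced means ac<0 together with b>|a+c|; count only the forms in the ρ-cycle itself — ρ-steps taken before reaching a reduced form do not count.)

D = 2624, ⌊√D⌋ = 51
river: ρ → (31,50,-1)
river: ρ → (-1,50,31)
river: ρ → (31,12,-20)
river: ρ → (-20,28,23)
river: ρ → (23,18,-25)
river: ρ → (-25,32,16)
river: ρ → (16,32,-25)
river: ρ → (-25,18,23)
river: ρ → (23,28,-20)
river: ρ → (-20,12,31)
ρ-cycle length = 10 (tail of 0 descent steps not counted)

10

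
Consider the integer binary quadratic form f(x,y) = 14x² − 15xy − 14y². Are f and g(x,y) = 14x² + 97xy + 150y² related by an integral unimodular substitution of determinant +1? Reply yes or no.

D₁ = 1009, D₂ = 1009
river cycle of f (length 14): (-14, 15, 14), (14, 13, -15), (-15, 17, 12), (12, 31, -1), (-1, 31, 12), (12, 17, -15), (-15, 13, 14), (14, 15, -14), (-14, 13, 15), (15, 17, -12), … (4 more)
river cycle of g (length 14): (14, 13, -15), (-15, 17, 12), (12, 31, -1), (-1, 31, 12), (12, 17, -15), (-15, 13, 14), (14, 15, -14), (-14, 13, 15), (15, 17, -12), (-12, 31, 1), … (4 more)
cycles coincide ⇒ equivalent

yes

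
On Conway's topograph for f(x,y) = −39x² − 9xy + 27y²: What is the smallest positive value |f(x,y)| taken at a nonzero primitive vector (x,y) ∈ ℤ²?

descent: ρ → (27,63,-3)  [lands on river]
river: ρ → (-3,63,27)
river: ρ → (27,45,-21)
river: ρ → (-21,39,33)
river: ρ → (33,27,-27)
river: ρ → (-27,27,33)
river: ρ → (33,39,-21)
river: ρ → (-21,45,27)
closes: descent 1, river 8
min |a| on river = 3

3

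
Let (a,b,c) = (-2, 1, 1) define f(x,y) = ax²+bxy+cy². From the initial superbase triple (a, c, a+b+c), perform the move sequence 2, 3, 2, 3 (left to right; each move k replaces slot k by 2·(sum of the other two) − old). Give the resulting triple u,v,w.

start (-2,1,0) = (f(1,0),f(0,1),f(1,1))
replace slot 2: 2·((-2)+0) − 1 = -5 → (-2,-5,0)
replace slot 3: 2·((-2)+(-5)) − 0 = -14 → (-2,-5,-14)
replace slot 2: 2·((-2)+(-14)) − (-5) = -27 → (-2,-27,-14)
replace slot 3: 2·((-2)+(-27)) − (-14) = -44 → (-2,-27,-44)

-2,-27,-44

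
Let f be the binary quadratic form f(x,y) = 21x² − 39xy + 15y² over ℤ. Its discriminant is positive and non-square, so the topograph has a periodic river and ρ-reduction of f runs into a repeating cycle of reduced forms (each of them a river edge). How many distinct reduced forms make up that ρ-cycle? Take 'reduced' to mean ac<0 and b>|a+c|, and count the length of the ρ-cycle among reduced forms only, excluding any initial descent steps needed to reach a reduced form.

D = 261, ⌊√D⌋ = 16
descent: ρ → (15,9,-3)
descent: ρ → (-3,15,3)  [lands on river]
river: ρ → (3,15,-3)
ρ-cycle length = 2 (tail of 2 descent steps not counted)

2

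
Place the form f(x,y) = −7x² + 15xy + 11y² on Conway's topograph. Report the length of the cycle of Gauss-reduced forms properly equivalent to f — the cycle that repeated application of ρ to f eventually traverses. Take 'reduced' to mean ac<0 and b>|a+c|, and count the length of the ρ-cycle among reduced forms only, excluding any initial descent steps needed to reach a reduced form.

D = 533, ⌊√D⌋ = 23
river: ρ → (11,7,-11)
river: ρ → (-11,15,7)
river: ρ → (7,13,-13)
river: ρ → (-13,13,7)
river: ρ → (7,15,-11)
river: ρ → (-11,7,11)
river: ρ → (11,15,-7)
river: ρ → (-7,13,13)
river: ρ → (13,13,-7)
river: ρ → (-7,15,11)
ρ-cycle length = 10 (tail of 0 descent steps not counted)

10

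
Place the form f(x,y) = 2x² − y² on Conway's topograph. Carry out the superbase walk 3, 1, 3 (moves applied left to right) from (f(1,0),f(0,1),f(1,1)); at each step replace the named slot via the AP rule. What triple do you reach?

start (2,-1,1) = (f(1,0),f(0,1),f(1,1))
replace slot 3: 2·(2+(-1)) − 1 = 1 → (2,-1,1)
replace slot 1: 2·((-1)+1) − 2 = -2 → (-2,-1,1)
replace slot 3: 2·((-2)+(-1)) − 1 = -7 → (-2,-1,-7)

-2,-1,-7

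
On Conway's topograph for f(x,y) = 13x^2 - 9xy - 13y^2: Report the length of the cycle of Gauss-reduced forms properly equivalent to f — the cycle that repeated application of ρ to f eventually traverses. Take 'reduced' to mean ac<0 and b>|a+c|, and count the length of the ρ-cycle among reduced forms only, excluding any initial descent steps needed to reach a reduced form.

D = 757, ⌊√D⌋ = 27
descent: ρ → (-13,9,13)  [lands on river]
river: ρ → (13,17,-9)
river: ρ → (-9,19,11)
river: ρ → (11,25,-3)
river: ρ → (-3,23,19)
river: ρ → (19,15,-7)
river: ρ → (-7,27,1)
river: ρ → (1,27,-7)
river: ρ → (-7,15,19)
river: ρ → (19,23,-3)
river: ρ → (-3,25,11)
river: ρ → (11,19,-9)
river: ρ → (-9,17,13)
river: ρ → (13,9,-13)
river: ρ → (-13,17,9)
river: ρ → (9,19,-11)
river: ρ → (-11,25,3)
river: ρ → (3,23,-19)
river: ρ → (-19,15,7)
river: ρ → (7,27,-1)
river: ρ → (-1,27,7)
river: ρ → (7,15,-19)
river: ρ → (-19,23,3)
river: ρ → (3,25,-11)
river: ρ → (-11,19,9)
river: ρ → (9,17,-13)
ρ-cycle length = 26 (tail of 1 descent step not counted)

26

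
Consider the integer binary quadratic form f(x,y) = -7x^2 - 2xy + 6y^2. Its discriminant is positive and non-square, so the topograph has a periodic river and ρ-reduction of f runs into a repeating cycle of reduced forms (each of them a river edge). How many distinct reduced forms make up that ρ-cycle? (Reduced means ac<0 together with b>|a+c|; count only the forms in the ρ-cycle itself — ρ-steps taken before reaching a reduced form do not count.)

D = 172, ⌊√D⌋ = 13
descent: ρ → (6,2,-7)  [lands on river]
river: ρ → (-7,12,1)
river: ρ → (1,12,-7)
river: ρ → (-7,2,6)
river: ρ → (6,10,-3)
river: ρ → (-3,8,9)
river: ρ → (9,10,-2)
river: ρ → (-2,10,9)
river: ρ → (9,8,-3)
river: ρ → (-3,10,6)
ρ-cycle length = 10 (tail of 1 descent step not counted)

10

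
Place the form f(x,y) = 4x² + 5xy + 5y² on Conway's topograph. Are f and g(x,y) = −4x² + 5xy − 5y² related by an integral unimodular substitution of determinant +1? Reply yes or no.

D₁ = -55, D₂ = -55
f: translate: b→-3 (≡5 mod 8), so (4,5,5)→(4,-3,4)
f: flip: (4,-3,4)→(4,3,4)
f: reduced (well bottom): (4,3,4) with a≤c, −a<b≤a
g is negative-definite; reduce −g:
−g: translate: b→3 (≡-5 mod 8), so (4,-5,5)→(4,3,4)
−g: reduced (well bottom): (4,3,4) with a≤c, −a<b≤a
flip sign back: reduced form of g is (-4,-3,-4)
reduced forms (4, 3, 4) vs (-4, -3, -4) ⇒ inequivalent

no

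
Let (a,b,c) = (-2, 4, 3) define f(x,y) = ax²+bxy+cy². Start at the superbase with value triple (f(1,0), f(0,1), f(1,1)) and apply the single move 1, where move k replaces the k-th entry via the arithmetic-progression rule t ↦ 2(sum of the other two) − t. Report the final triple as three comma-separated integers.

start (-2,3,5) = (f(1,0),f(0,1),f(1,1))
replace slot 1: 2·(3+5) − (-2) = 18 → (18,3,5)

18,3,5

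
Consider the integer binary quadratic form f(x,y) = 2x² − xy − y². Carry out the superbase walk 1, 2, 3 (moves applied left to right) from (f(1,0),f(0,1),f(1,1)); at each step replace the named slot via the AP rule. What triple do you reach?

start (2,-1,0) = (f(1,0),f(0,1),f(1,1))
replace slot 1: 2·((-1)+0) − 2 = -4 → (-4,-1,0)
replace slot 2: 2·((-4)+0) − (-1) = -7 → (-4,-7,0)
replace slot 3: 2·((-4)+(-7)) − 0 = -22 → (-4,-7,-22)

-4,-7,-22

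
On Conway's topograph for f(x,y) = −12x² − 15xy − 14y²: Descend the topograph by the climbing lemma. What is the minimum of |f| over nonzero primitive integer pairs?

translate: b→-9 (≡15 mod 24), so (12,15,14)→(12,-9,11)
flip: (12,-9,11)→(11,9,12)
reduced (well bottom): (11,9,12) with a≤c, −a<b≤a
well minimum |f| = |-11| = 11 (negative-definite)

11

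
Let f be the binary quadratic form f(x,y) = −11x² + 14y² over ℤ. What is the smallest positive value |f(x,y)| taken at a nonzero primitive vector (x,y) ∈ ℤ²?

descent: ρ → (14,0,-11)
descent: ρ → (-11,22,3)  [lands on river]
river: ρ → (3,20,-18)
river: ρ → (-18,16,5)
river: ρ → (5,24,-2)
river: ρ → (-2,24,5)
river: ρ → (5,16,-18)
river: ρ → (-18,20,3)
river: ρ → (3,22,-11)
closes: descent 2, river 8
min |a| on river = 2

2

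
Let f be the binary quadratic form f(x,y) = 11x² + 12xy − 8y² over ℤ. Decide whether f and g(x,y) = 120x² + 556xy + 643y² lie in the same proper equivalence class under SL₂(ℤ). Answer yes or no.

D₁ = 496, D₂ = 496
river cycle of f (length 16): (-8, 20, 3), (3, 22, -1), (-1, 22, 3), (3, 20, -8), (-8, 12, 11), (11, 10, -9), (-9, 8, 12), (12, 16, -5), (-5, 14, 15), (15, 16, -4), … (6 more)
river cycle of g (length 16): (11, 12, -8), (-8, 20, 3), (3, 22, -1), (-1, 22, 3), (3, 20, -8), (-8, 12, 11), (11, 10, -9), (-9, 8, 12), (12, 16, -5), (-5, 14, 15), … (6 more)
cycles coincide ⇒ equivalent

yes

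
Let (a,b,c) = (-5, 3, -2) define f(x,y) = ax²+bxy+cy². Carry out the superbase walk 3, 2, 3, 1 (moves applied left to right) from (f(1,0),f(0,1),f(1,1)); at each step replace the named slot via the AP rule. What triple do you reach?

start (-5,-2,-4) = (f(1,0),f(0,1),f(1,1))
replace slot 3: 2·((-5)+(-2)) − (-4) = -10 → (-5,-2,-10)
replace slot 2: 2·((-5)+(-10)) − (-2) = -28 → (-5,-28,-10)
replace slot 3: 2·((-5)+(-28)) − (-10) = -56 → (-5,-28,-56)
replace slot 1: 2·((-28)+(-56)) − (-5) = -163 → (-163,-28,-56)

-163,-28,-56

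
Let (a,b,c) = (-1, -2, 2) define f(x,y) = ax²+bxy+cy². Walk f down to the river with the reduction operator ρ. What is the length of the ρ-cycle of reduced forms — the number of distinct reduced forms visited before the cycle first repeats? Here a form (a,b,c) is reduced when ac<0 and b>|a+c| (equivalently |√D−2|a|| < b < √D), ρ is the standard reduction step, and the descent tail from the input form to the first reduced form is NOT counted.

D = 12, ⌊√D⌋ = 3
descent: ρ → (2,2,-1)  [lands on river]
river: ρ → (-1,2,2)
ρ-cycle length = 2 (tail of 1 descent step not counted)

2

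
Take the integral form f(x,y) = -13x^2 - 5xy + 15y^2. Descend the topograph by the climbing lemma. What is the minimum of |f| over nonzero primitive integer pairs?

descent: ρ → (15,5,-13)  [lands on river]
river: ρ → (-13,21,7)
river: ρ → (7,21,-13)
river: ρ → (-13,5,15)
river: ρ → (15,25,-3)
river: ρ → (-3,23,23)
river: ρ → (23,23,-3)
river: ρ → (-3,25,15)
closes: descent 1, river 8
min |a| on river = 3

3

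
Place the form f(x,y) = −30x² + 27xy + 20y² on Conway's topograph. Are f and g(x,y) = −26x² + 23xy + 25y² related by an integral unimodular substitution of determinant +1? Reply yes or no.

D₁ = 3129, D₂ = 3129
river cycle of f (length 10): (20, 53, -4), (-4, 51, 33), (33, 15, -22), (-22, 29, 26), (26, 23, -25), (-25, 27, 24), (24, 21, -28), (-28, 35, 17), (17, 33, -30), (-30, 27, 20)
river cycle of g (length 10): (25, 27, -24), (-24, 21, 28), (28, 35, -17), (-17, 33, 30), (30, 27, -20), (-20, 53, 4), (4, 51, -33), (-33, 15, 22), (22, 29, -26), (-26, 23, 25)
cycles differ ⇒ inequivalent

no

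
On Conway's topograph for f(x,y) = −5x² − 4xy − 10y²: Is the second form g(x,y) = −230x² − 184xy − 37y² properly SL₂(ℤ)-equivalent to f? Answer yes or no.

D₁ = -184, D₂ = -184
f is negative-definite; reduce −f:
−f: reduced (well bottom): (5,4,10) with a≤c, −a<b≤a
flip sign back: reduced form of f is (-5,-4,-10)
g is negative-definite; reduce −g:
−g: flip: (230,184,37)→(37,-184,230)
−g: translate: b→-36 (≡-184 mod 74), so (37,-184,230)→(37,-36,10)
−g: flip: (37,-36,10)→(10,36,37)
−g: translate: b→-4 (≡36 mod 20), so (10,36,37)→(10,-4,5)
−g: flip: (10,-4,5)→(5,4,10)
−g: reduced (well bottom): (5,4,10) with a≤c, −a<b≤a
flip sign back: reduced form of g is (-5,-4,-10)
reduced forms (-5, -4, -10) vs (-5, -4, -10) ⇒ equivalent

yes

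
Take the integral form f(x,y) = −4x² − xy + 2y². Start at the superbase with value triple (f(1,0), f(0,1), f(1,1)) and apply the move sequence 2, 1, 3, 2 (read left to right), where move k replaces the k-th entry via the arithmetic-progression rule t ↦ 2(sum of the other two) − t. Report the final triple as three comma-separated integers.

start (-4,2,-3) = (f(1,0),f(0,1),f(1,1))
replace slot 2: 2·((-4)+(-3)) − 2 = -16 → (-4,-16,-3)
replace slot 1: 2·((-16)+(-3)) − (-4) = -34 → (-34,-16,-3)
replace slot 3: 2·((-34)+(-16)) − (-3) = -97 → (-34,-16,-97)
replace slot 2: 2·((-34)+(-97)) − (-16) = -246 → (-34,-246,-97)

-34,-246,-97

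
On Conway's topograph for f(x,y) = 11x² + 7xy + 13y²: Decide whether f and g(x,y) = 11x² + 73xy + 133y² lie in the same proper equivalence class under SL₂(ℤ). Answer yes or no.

D₁ = -523, D₂ = -523
f: reduced (well bottom): (11,7,13) with a≤c, −a<b≤a
g: translate: b→7 (≡73 mod 22), so (11,73,133)→(11,7,13)
g: reduced (well bottom): (11,7,13) with a≤c, −a<b≤a
reduced forms (11, 7, 13) vs (11, 7, 13) ⇒ equivalent

yes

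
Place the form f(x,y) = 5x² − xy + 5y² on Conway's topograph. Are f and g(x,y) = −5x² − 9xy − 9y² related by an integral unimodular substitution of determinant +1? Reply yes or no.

D₁ = -99, D₂ = -99
f: flip: (5,-1,5)→(5,1,5)
f: reduced (well bottom): (5,1,5) with a≤c, −a<b≤a
g is negative-definite; reduce −g:
−g: translate: b→-1 (≡9 mod 10), so (5,9,9)→(5,-1,5)
−g: flip: (5,-1,5)→(5,1,5)
−g: reduced (well bottom): (5,1,5) with a≤c, −a<b≤a
flip sign back: reduced form of g is (-5,-1,-5)
reduced forms (5, 1, 5) vs (-5, -1, -5) ⇒ inequivalent

no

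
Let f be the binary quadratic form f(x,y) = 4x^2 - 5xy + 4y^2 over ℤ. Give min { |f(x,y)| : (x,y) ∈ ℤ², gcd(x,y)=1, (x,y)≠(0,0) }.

translate: b→3 (≡-5 mod 8), so (4,-5,4)→(4,3,3)
flip: (4,3,3)→(3,-3,4)
translate: b→3 (≡-3 mod 6), so (3,-3,4)→(3,3,4)
reduced (well bottom): (3,3,4) with a≤c, −a<b≤a
well minimum = a = 3

3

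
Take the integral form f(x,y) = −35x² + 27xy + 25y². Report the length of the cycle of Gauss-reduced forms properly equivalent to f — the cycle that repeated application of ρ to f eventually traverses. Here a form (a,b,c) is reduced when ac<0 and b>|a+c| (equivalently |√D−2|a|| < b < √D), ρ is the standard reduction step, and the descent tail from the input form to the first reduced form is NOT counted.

D = 4229, ⌊√D⌋ = 65
river: ρ → (25,23,-37)
river: ρ → (-37,51,11)
river: ρ → (11,59,-17)
river: ρ → (-17,43,35)
river: ρ → (35,27,-25)
river: ρ → (-25,23,37)
river: ρ → (37,51,-11)
river: ρ → (-11,59,17)
river: ρ → (17,43,-35)
river: ρ → (-35,27,25)
ρ-cycle length = 10 (tail of 0 descent steps not counted)

10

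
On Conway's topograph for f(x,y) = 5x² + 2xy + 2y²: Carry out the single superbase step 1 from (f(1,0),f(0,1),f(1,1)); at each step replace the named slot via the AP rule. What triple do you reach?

start (5,2,9) = (f(1,0),f(0,1),f(1,1))
replace slot 1: 2·(2+9) − 5 = 17 → (17,2,9)

17,2,9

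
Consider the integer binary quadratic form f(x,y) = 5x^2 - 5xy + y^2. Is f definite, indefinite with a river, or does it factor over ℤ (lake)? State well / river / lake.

D = b²−4ac = (-5)² − 4·5·1 = 5
D > 0 non-square ⇒ indefinite ⇒ periodic river

river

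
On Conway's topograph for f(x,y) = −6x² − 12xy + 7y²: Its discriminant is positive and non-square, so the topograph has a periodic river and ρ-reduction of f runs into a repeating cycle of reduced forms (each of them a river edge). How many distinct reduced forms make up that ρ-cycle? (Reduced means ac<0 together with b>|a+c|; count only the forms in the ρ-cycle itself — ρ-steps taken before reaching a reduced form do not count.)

D = 312, ⌊√D⌋ = 17
descent: ρ → (7,12,-6)  [lands on river]
river: ρ → (-6,12,7)
river: ρ → (7,16,-2)
river: ρ → (-2,16,7)
ρ-cycle length = 4 (tail of 1 descent step not counted)

4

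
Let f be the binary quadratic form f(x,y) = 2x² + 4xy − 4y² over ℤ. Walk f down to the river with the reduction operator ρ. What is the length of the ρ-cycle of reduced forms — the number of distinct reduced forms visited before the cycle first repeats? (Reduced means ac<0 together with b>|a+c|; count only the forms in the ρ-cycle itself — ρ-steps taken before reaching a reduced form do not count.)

D = 48, ⌊√D⌋ = 6
river: ρ → (-4,4,2)
river: ρ → (2,4,-4)
ρ-cycle length = 2 (tail of 0 descent steps not counted)

2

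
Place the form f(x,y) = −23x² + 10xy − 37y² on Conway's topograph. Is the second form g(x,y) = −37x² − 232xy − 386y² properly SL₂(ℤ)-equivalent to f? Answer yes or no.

D₁ = -3304, D₂ = -3304
f is negative-definite; reduce −f:
−f: reduced (well bottom): (23,-10,37) with a≤c, −a<b≤a
flip sign back: reduced form of f is (-23,10,-37)
g is negative-definite; reduce −g:
−g: translate: b→10 (≡232 mod 74), so (37,232,386)→(37,10,23)
−g: flip: (37,10,23)→(23,-10,37)
−g: reduced (well bottom): (23,-10,37) with a≤c, −a<b≤a
flip sign back: reduced form of g is (-23,10,-37)
reduced forms (-23, 10, -37) vs (-23, 10, -37) ⇒ equivalent

yes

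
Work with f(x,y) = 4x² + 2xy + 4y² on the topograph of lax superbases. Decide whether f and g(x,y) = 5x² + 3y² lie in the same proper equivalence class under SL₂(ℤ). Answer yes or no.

D₁ = -60, D₂ = -60
f: reduced (well bottom): (4,2,4) with a≤c, −a<b≤a
g: flip: (5,0,3)→(3,0,5)
g: reduced (well bottom): (3,0,5) with a≤c, −a<b≤a
reduced forms (4, 2, 4) vs (3, 0, 5) ⇒ inequivalent

no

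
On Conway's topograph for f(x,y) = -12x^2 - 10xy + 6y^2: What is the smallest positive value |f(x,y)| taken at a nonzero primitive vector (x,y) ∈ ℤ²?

descent: ρ → (6,10,-12)  [lands on river]
river: ρ → (-12,14,4)
river: ρ → (4,18,-4)
river: ρ → (-4,14,12)
river: ρ → (12,10,-6)
river: ρ → (-6,14,8)
river: ρ → (8,18,-2)
river: ρ → (-2,18,8)
river: ρ → (8,14,-6)
river: ρ → (-6,10,12)
river: ρ → (12,14,-4)
river: ρ → (-4,18,4)
river: ρ → (4,14,-12)
river: ρ → (-12,10,6)
river: ρ → (6,14,-8)
river: ρ → (-8,18,2)
river: ρ → (2,18,-8)
river: ρ → (-8,14,6)
closes: descent 1, river 18
min |a| on river = 2

2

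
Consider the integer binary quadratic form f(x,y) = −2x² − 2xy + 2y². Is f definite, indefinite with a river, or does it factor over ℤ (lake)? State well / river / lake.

D = b²−4ac = (-2)² − 4·(-2)·2 = 20
D > 0 non-square ⇒ indefinite ⇒ periodic river

river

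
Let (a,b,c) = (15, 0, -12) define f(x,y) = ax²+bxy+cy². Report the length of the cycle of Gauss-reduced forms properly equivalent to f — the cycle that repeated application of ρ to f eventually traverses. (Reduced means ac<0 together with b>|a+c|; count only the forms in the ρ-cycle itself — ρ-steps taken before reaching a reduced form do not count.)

D = 720, ⌊√D⌋ = 26
descent: ρ → (-12,24,3)  [lands on river]
river: ρ → (3,24,-12)
ρ-cycle length = 2 (tail of 1 descent step not counted)

2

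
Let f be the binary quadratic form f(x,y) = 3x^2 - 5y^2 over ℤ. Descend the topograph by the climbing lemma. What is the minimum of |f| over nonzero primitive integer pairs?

descent: ρ → (-5,0,3)
descent: ρ → (3,6,-2)  [lands on river]
river: ρ → (-2,6,3)
closes: descent 2, river 2
min |a| on river = 2

2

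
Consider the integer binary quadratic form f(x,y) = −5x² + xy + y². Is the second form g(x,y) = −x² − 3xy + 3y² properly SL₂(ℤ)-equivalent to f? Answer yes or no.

D₁ = 21, D₂ = 21
river cycle of f (length 2): (1, 3, -3), (-3, 3, 1)
river cycle of g (length 2): (3, 3, -1), (-1, 3, 3)
cycles differ ⇒ inequivalent

no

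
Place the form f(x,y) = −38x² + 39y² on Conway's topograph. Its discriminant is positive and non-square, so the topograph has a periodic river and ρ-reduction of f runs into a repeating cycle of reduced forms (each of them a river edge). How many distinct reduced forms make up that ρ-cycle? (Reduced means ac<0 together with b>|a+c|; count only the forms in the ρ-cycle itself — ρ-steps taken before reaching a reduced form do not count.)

D = 5928, ⌊√D⌋ = 76
descent: ρ → (39,0,-38)
descent: ρ → (-38,76,1)  [lands on river]
river: ρ → (1,76,-38)
ρ-cycle length = 2 (tail of 2 descent steps not counted)

2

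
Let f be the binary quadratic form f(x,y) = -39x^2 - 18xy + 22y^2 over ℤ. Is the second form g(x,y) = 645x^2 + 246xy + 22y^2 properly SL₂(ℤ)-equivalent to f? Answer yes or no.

D₁ = 3756, D₂ = 3756
river cycle of f (length 10): (22, 18, -39), (-39, 60, 1), (1, 60, -39), (-39, 18, 22), (22, 26, -35), (-35, 44, 13), (13, 60, -3), (-3, 60, 13), (13, 44, -35), (-35, 26, 22)
river cycle of g (length 10): (22, 18, -39), (-39, 60, 1), (1, 60, -39), (-39, 18, 22), (22, 26, -35), (-35, 44, 13), (13, 60, -3), (-3, 60, 13), (13, 44, -35), (-35, 26, 22)
cycles coincide ⇒ equivalent

yes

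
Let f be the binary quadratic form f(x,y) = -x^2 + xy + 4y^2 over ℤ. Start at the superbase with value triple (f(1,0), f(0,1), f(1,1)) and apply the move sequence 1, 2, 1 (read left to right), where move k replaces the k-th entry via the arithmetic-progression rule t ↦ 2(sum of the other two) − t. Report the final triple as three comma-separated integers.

start (-1,4,4) = (f(1,0),f(0,1),f(1,1))
replace slot 1: 2·(4+4) − (-1) = 17 → (17,4,4)
replace slot 2: 2·(17+4) − 4 = 38 → (17,38,4)
replace slot 1: 2·(38+4) − 17 = 67 → (67,38,4)

67,38,4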